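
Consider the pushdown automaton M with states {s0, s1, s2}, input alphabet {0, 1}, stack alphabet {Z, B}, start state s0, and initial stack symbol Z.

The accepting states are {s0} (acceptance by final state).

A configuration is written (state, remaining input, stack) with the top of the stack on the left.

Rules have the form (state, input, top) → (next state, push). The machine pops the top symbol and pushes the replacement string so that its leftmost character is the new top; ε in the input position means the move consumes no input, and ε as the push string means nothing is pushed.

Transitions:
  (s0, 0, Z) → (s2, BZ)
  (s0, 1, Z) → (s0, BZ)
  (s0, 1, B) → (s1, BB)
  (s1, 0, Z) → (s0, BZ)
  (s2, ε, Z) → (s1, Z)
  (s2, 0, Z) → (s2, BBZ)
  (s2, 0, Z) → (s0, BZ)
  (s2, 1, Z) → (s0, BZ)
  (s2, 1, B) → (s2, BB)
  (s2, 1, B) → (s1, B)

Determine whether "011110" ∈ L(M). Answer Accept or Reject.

No computation consumes all input and reaches a final state.

Reject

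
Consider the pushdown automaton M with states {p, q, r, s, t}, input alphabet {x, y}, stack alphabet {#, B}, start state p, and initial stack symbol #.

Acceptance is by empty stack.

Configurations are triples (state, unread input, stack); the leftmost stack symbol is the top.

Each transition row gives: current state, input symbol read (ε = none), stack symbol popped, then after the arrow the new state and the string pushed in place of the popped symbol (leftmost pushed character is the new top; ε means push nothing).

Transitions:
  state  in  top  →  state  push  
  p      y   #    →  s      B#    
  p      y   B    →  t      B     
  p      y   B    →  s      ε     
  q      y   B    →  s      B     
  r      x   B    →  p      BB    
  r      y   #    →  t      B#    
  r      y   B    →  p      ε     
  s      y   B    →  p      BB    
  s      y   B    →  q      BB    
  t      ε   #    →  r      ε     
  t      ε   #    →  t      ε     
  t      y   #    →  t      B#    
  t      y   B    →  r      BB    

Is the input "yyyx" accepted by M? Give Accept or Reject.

No computation consumes all input and empties the stack.

Reject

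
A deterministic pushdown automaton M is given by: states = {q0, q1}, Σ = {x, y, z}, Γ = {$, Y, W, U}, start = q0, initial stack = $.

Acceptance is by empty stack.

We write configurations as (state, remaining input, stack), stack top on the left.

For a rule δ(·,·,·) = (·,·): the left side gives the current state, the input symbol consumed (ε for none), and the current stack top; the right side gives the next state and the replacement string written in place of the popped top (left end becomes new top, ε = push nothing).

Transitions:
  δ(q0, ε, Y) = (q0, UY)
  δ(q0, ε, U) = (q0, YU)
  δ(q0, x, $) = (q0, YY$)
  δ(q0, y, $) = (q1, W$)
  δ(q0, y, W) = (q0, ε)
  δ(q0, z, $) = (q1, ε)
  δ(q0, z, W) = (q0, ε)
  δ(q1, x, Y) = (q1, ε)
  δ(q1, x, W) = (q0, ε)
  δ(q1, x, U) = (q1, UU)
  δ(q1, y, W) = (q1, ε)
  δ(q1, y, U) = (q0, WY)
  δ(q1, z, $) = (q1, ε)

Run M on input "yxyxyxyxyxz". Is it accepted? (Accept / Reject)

Accept

(q0, yxyxyxyxyxz, $)
  read y, top $: go to q1, push W$ → (q1, xyxyxyxyxz, W$)
  read x, top W: go to q0, push ε → (q0, yxyxyxyxz, $)
  read y, top $: go to q1, push W$ → (q1, xyxyxyxz, W$)
  read x, top W: go to q0, push ε → (q0, yxyxyxz, $)
  read y, top $: go to q1, push W$ → (q1, xyxyxz, W$)
  read x, top W: go to q0, push ε → (q0, yxyxz, $)
  read y, top $: go to q1, push W$ → (q1, xyxz, W$)
  read x, top W: go to q0, push ε → (q0, yxz, $)
  read y, top $: go to q1, push W$ → (q1, xz, W$)
  read x, top W: go to q0, push ε → (q0, z, $)
  read z, top $: go to q1, push ε → (q1, ε, ε)
All input consumed and the stack is empty.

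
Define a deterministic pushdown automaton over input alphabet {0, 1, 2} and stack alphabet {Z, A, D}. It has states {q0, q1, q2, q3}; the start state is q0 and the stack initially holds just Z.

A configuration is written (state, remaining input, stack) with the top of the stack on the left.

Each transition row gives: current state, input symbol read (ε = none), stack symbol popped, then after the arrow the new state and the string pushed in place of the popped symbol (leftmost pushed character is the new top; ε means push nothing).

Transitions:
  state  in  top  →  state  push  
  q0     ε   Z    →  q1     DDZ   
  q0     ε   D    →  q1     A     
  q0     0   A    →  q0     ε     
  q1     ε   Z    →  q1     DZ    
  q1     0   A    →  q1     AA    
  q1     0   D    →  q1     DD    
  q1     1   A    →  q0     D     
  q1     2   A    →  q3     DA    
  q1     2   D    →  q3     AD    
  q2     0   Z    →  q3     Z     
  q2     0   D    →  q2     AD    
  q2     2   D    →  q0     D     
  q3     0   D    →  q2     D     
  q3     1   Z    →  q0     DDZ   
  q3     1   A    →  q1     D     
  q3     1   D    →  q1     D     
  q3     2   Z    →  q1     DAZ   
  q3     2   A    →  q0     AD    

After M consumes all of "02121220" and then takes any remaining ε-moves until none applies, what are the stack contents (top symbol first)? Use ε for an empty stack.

ADDDDDZ

(q0, 02121220, Z)
  ε-move, top Z: go to q1, push DDZ → (q1, 02121220, DDZ)
  read 0, top D: go to q1, push DD → (q1, 2121220, DDDZ)
  read 2, top D: go to q3, push AD → (q3, 121220, ADDDZ)
  read 1, top A: go to q1, push D → (q1, 21220, DDDDZ)
  read 2, top D: go to q3, push AD → (q3, 1220, ADDDDZ)
  read 1, top A: go to q1, push D → (q1, 220, DDDDDZ)
  read 2, top D: go to q3, push AD → (q3, 20, ADDDDDZ)
  read 2, top A: go to q0, push AD → (q0, 0, ADDDDDDZ)
  read 0, top A: go to q0, push ε → (q0, ε, DDDDDDZ)
  ε-move, top D: go to q1, push A → (q1, ε, ADDDDDZ)
All input consumed in state q1 with stack ADDDDDZ.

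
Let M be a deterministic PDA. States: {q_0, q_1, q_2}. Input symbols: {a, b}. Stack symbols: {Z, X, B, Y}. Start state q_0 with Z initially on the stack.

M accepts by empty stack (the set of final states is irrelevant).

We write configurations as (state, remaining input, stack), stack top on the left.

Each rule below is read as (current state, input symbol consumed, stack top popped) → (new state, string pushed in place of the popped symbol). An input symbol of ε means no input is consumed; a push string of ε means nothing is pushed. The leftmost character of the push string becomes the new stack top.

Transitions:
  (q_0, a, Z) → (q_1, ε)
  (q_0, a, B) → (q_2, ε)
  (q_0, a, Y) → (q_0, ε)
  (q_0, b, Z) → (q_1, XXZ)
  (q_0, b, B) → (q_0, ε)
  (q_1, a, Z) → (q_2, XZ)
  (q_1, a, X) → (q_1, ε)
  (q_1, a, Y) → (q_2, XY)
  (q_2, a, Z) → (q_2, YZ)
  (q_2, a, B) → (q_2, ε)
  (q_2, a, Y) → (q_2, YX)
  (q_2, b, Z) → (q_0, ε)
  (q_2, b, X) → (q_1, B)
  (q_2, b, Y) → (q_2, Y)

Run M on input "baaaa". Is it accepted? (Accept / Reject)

(q_0, baaaa, Z) ⊢ (q_1, aaaa, XXZ) ⊢ (q_1, aaa, XZ) ⊢ (q_1, aa, Z) ⊢ (q_2, a, XZ)
No transition applies at (q_2, a, XZ); input not fully consumed.

Reject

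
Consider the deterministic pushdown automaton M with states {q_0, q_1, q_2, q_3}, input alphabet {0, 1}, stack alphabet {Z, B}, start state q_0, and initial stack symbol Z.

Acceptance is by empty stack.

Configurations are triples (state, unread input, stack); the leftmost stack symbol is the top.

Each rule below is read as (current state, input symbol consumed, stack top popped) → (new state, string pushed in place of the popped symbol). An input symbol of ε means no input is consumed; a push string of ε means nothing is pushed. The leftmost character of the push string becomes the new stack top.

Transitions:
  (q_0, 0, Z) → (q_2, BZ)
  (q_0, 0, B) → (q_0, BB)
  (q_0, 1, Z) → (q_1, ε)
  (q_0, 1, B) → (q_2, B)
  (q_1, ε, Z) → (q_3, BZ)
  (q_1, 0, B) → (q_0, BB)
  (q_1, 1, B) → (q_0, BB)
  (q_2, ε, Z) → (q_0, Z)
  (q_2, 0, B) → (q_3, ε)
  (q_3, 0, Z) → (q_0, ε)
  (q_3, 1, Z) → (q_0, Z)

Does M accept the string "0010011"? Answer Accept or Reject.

(q_0, 0010011, Z)
  read 0, top Z: go to q_2, push BZ → (q_2, 010011, BZ)
  read 0, top B: go to q_3, push ε → (q_3, 10011, Z)
  read 1, top Z: go to q_0, push Z → (q_0, 0011, Z)
  read 0, top Z: go to q_2, push BZ → (q_2, 011, BZ)
  read 0, top B: go to q_3, push ε → (q_3, 11, Z)
  read 1, top Z: go to q_0, push Z → (q_0, 1, Z)
  read 1, top Z: go to q_1, push ε → (q_1, ε, ε)
All input consumed and the stack is empty.

Accept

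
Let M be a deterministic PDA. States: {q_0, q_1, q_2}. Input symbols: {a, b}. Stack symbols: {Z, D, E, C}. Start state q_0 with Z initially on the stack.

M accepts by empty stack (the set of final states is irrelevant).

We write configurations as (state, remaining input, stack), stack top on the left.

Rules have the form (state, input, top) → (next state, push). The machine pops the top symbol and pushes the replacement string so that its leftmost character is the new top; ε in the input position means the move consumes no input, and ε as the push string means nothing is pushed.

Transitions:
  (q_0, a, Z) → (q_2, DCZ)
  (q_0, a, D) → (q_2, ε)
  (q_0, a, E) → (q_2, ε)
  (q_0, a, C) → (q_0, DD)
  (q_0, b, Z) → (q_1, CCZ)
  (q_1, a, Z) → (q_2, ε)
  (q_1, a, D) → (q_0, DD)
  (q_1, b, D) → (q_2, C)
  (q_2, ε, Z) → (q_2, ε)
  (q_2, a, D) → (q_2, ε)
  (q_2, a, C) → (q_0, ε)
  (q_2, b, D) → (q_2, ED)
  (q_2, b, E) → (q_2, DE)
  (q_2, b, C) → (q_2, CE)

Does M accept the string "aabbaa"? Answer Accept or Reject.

(q_0, aabbaa, Z) ⊢ (q_2, abbaa, DCZ) ⊢ (q_2, bbaa, CZ) ⊢ (q_2, baa, CEZ) ⊢ (q_2, aa, CEEZ) ⊢ (q_0, a, EEZ) ⊢ (q_2, ε, EZ)
All input consumed; stack is EZ, not empty, and no further ε-move applies.

Reject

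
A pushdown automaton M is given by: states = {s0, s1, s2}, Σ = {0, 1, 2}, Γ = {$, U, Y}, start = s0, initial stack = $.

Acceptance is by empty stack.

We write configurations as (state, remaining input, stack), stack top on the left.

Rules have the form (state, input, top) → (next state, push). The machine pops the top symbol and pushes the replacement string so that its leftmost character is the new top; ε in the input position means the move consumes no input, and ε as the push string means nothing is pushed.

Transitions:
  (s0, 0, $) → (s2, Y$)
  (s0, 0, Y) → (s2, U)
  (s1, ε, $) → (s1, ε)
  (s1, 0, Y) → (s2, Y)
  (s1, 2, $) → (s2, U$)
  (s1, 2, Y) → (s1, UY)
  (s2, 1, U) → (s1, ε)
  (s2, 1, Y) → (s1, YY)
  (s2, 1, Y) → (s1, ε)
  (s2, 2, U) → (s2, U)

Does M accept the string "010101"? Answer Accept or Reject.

One accepting computation: (s0, 010101, $) ⊢ (s2, 10101, Y$) ⊢ (s1, 0101, YY$) ⊢ (s2, 101, YY$) ⊢ (s1, 01, Y$) ⊢ (s2, 1, Y$) ⊢ (s1, ε, $) ⊢ (s1, ε, ε)
All input consumed and the stack is empty.

Accept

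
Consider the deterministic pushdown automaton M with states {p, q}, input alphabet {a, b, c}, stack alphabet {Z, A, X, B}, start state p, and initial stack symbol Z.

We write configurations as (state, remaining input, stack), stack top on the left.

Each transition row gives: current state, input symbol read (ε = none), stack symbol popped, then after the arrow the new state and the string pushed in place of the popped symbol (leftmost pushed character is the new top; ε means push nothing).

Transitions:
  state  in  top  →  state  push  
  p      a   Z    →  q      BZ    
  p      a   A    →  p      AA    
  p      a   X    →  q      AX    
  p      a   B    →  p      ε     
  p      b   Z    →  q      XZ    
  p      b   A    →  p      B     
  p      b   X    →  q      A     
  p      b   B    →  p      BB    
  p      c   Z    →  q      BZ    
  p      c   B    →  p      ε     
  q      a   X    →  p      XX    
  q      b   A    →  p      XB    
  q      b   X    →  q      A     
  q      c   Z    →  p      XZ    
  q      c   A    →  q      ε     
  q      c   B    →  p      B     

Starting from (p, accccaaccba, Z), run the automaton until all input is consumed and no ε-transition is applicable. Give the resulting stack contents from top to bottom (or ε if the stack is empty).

(p, accccaaccba, Z) ⊢ (q, ccccaaccba, BZ) ⊢ (p, cccaaccba, BZ) ⊢ (p, ccaaccba, Z) ⊢ (q, caaccba, BZ) ⊢ (p, aaccba, BZ) ⊢ (p, accba, Z) ⊢ (q, ccba, BZ) ⊢ (p, cba, BZ) ⊢ (p, ba, Z) ⊢ (q, a, XZ) ⊢ (p, ε, XXZ)
All input consumed in state p with stack XXZ.

XXZ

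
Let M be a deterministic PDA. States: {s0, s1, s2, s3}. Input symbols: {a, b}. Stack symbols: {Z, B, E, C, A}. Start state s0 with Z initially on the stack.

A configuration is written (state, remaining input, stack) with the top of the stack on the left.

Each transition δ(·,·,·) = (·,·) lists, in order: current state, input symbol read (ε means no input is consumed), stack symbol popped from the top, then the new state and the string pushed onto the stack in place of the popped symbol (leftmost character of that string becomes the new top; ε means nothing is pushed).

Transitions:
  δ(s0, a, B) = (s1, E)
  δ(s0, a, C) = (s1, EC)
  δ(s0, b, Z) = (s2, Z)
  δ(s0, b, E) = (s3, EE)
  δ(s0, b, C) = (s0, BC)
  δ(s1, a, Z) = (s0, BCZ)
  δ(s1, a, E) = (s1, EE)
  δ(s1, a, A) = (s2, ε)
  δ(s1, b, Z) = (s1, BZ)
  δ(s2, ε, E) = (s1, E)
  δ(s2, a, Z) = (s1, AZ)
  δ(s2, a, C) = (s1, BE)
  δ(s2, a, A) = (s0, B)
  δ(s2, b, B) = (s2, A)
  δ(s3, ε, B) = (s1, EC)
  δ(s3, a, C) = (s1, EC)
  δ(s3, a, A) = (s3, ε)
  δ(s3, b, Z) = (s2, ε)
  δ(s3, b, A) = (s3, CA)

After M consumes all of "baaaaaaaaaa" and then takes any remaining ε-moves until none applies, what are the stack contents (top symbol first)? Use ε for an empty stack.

Z

(s0, baaaaaaaaaa, Z) ⊢ (s2, aaaaaaaaaa, Z) ⊢ (s1, aaaaaaaaa, AZ) ⊢ (s2, aaaaaaaa, Z) ⊢ (s1, aaaaaaa, AZ) ⊢ (s2, aaaaaa, Z) ⊢ (s1, aaaaa, AZ) ⊢ (s2, aaaa, Z) ⊢ (s1, aaa, AZ) ⊢ (s2, aa, Z) ⊢ (s1, a, AZ) ⊢ (s2, ε, Z)
All input consumed in state s2 with stack Z.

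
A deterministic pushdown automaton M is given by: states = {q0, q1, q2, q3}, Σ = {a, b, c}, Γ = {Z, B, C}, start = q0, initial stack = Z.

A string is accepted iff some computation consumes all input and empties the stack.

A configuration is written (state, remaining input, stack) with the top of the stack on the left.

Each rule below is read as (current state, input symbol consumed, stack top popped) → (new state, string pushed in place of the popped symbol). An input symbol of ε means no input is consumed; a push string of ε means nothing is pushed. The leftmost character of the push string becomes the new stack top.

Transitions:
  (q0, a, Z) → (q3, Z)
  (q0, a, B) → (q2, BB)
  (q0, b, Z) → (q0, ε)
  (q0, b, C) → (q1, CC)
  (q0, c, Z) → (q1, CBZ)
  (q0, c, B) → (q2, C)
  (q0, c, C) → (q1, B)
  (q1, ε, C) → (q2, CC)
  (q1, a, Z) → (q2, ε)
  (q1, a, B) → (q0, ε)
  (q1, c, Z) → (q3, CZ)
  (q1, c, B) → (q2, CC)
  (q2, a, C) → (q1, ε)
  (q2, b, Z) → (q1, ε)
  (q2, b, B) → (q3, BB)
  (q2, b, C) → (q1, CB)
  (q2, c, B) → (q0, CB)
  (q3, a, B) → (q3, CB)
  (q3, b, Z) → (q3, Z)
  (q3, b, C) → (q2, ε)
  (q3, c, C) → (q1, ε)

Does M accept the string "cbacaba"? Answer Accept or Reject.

(q0, cbacaba, Z)
  read c, top Z: go to q1, push CBZ → (q1, bacaba, CBZ)
  ε-move, top C: go to q2, push CC → (q2, bacaba, CCBZ)
  read b, top C: go to q1, push CB → (q1, acaba, CBCBZ)
  ε-move, top C: go to q2, push CC → (q2, acaba, CCBCBZ)
  read a, top C: go to q1, push ε → (q1, caba, CBCBZ)
  ε-move, top C: go to q2, push CC → (q2, caba, CCBCBZ)
No transition applies at (q2, caba, CCBCBZ); input not fully consumed.

Reject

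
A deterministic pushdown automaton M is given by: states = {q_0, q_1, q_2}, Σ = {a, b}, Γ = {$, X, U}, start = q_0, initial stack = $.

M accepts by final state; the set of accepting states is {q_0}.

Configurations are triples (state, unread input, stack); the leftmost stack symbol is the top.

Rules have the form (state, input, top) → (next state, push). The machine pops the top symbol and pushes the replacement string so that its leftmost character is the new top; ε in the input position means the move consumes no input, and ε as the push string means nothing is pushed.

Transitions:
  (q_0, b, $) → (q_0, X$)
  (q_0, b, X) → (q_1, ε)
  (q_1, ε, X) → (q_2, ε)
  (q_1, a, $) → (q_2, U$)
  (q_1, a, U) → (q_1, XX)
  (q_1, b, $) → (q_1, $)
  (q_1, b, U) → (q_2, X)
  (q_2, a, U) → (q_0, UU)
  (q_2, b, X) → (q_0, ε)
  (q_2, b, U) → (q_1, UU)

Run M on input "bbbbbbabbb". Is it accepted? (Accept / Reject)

Accept

(q_0, bbbbbbabbb, $) ⊢ (q_0, bbbbbabbb, X$) ⊢ (q_1, bbbbabbb, $) ⊢ (q_1, bbbabbb, $) ⊢ (q_1, bbabbb, $) ⊢ (q_1, babbb, $) ⊢ (q_1, abbb, $) ⊢ (q_2, bbb, U$) ⊢ (q_1, bb, UU$) ⊢ (q_2, b, XU$) ⊢ (q_0, ε, U$)
All input consumed; state q_0 ∈ F.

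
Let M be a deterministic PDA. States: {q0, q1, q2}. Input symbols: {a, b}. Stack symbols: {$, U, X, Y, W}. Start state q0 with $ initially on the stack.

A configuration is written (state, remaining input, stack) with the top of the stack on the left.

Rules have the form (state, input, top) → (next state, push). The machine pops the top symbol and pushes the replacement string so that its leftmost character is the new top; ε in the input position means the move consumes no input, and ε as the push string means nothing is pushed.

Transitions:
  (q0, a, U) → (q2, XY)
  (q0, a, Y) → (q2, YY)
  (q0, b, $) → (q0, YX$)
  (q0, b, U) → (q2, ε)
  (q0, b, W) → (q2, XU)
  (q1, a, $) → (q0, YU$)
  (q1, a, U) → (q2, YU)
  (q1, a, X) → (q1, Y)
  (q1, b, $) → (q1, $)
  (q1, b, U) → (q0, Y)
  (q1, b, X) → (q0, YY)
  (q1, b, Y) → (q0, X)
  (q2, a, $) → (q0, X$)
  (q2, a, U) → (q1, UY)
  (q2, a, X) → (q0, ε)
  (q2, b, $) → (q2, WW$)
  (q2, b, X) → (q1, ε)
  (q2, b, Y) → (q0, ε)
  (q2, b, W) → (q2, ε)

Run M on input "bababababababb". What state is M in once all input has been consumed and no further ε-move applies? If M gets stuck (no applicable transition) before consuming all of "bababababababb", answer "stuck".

stuck

(q0, bababababababb, $)
  read b, top $: go to q0, push YX$ → (q0, ababababababb, YX$)
  read a, top Y: go to q2, push YY → (q2, babababababb, YYX$)
  read b, top Y: go to q0, push ε → (q0, abababababb, YX$)
  read a, top Y: go to q2, push YY → (q2, bababababb, YYX$)
  read b, top Y: go to q0, push ε → (q0, ababababb, YX$)
  read a, top Y: go to q2, push YY → (q2, babababb, YYX$)
  read b, top Y: go to q0, push ε → (q0, abababb, YX$)
  read a, top Y: go to q2, push YY → (q2, bababb, YYX$)
  read b, top Y: go to q0, push ε → (q0, ababb, YX$)
  read a, top Y: go to q2, push YY → (q2, babb, YYX$)
  read b, top Y: go to q0, push ε → (q0, abb, YX$)
  read a, top Y: go to q2, push YY → (q2, bb, YYX$)
  read b, top Y: go to q0, push ε → (q0, b, YX$)
No transition for (q0, b, top Y); M blocks with input b remaining.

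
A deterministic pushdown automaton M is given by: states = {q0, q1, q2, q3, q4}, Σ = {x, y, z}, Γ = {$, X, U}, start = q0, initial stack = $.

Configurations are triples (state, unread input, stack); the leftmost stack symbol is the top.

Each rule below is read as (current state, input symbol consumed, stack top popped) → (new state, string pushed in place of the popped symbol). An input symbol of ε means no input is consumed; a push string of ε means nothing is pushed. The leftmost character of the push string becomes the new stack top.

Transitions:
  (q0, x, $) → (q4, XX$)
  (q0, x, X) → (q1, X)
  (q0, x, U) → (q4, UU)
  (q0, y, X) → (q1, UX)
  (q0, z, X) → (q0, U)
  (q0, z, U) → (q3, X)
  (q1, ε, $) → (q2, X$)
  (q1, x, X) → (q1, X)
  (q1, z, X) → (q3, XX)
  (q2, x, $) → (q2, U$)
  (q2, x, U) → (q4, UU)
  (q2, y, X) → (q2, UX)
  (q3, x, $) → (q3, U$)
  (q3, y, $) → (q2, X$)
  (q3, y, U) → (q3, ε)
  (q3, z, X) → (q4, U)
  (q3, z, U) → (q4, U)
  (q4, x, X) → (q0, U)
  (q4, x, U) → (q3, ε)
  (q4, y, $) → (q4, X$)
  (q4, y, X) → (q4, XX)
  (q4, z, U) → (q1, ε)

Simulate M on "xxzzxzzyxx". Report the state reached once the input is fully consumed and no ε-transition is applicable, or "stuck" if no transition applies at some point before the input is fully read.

q3

(q0, xxzzxzzyxx, $)
  read x, top $: go to q4, push XX$ → (q4, xzzxzzyxx, XX$)
  read x, top X: go to q0, push U → (q0, zzxzzyxx, UX$)
  read z, top U: go to q3, push X → (q3, zxzzyxx, XX$)
  read z, top X: go to q4, push U → (q4, xzzyxx, UX$)
  read x, top U: go to q3, push ε → (q3, zzyxx, X$)
  read z, top X: go to q4, push U → (q4, zyxx, U$)
  read z, top U: go to q1, push ε → (q1, yxx, $)
  ε-move, top $: go to q2, push X$ → (q2, yxx, X$)
  read y, top X: go to q2, push UX → (q2, xx, UX$)
  read x, top U: go to q4, push UU → (q4, x, UUX$)
  read x, top U: go to q3, push ε → (q3, ε, UX$)
All input consumed; M is in state q3.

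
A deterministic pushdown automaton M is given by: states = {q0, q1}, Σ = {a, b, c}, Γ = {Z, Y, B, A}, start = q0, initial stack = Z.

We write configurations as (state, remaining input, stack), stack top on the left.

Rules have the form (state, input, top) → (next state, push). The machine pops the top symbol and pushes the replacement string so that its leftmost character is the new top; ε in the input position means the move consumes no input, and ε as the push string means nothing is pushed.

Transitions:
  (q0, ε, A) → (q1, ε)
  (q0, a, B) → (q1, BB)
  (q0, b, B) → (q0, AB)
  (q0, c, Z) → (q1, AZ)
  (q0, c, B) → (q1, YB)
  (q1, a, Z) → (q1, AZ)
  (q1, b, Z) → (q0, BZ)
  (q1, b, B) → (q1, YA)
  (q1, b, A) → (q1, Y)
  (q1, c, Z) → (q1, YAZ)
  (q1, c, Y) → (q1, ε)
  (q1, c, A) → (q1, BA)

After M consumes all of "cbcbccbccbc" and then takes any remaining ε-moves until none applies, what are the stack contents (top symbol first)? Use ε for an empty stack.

(q0, cbcbccbccbc, Z) ⊢ (q1, bcbccbccbc, AZ) ⊢ (q1, cbccbccbc, YZ) ⊢ (q1, bccbccbc, Z) ⊢ (q0, ccbccbc, BZ) ⊢ (q1, cbccbc, YBZ) ⊢ (q1, bccbc, BZ) ⊢ (q1, ccbc, YAZ) ⊢ (q1, cbc, AZ) ⊢ (q1, bc, BAZ) ⊢ (q1, c, YAAZ) ⊢ (q1, ε, AAZ)
All input consumed in state q1 with stack AAZ.

AAZ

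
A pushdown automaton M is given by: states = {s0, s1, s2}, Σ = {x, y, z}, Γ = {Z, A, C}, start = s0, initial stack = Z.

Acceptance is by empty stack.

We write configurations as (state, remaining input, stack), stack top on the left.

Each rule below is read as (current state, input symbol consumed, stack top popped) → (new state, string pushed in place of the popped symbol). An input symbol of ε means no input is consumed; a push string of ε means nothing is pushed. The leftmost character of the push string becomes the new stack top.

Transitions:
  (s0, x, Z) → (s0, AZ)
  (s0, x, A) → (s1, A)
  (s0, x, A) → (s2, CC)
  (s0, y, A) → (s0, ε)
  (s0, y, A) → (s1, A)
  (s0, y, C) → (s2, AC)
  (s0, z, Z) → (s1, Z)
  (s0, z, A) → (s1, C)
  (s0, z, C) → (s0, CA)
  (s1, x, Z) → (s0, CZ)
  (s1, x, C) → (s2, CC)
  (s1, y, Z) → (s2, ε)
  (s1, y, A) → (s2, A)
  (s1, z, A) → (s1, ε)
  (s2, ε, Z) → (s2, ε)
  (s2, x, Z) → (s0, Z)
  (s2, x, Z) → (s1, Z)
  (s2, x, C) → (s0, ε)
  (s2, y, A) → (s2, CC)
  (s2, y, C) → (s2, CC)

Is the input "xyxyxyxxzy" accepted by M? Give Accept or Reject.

Accept

One accepting computation: (s0, xyxyxyxxzy, Z) ⊢ (s0, yxyxyxxzy, AZ) ⊢ (s0, xyxyxxzy, Z) ⊢ (s0, yxyxxzy, AZ) ⊢ (s0, xyxxzy, Z) ⊢ (s0, yxxzy, AZ) ⊢ (s0, xxzy, Z) ⊢ (s0, xzy, AZ) ⊢ (s1, zy, AZ) ⊢ (s1, y, Z) ⊢ (s2, ε, ε)
All input consumed and the stack is empty.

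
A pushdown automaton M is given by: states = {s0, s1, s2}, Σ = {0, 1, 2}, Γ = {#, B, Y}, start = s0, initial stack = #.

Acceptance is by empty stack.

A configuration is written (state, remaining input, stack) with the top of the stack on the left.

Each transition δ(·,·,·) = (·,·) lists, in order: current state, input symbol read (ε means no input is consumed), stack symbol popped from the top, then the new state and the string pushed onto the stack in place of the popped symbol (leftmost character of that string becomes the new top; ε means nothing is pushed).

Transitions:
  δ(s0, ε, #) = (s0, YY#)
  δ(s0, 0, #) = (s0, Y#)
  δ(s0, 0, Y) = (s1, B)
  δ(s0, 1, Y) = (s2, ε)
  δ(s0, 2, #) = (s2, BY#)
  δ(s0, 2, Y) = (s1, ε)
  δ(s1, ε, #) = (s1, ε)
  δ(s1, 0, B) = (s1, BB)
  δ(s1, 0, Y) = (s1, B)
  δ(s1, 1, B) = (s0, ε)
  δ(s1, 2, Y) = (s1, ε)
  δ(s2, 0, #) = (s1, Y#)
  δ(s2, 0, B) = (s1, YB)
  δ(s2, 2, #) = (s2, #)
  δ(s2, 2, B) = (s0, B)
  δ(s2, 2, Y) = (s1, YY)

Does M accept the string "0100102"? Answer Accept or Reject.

Accept

One accepting computation: (s0, 0100102, #) ⊢ (s0, 100102, Y#) ⊢ (s2, 00102, #) ⊢ (s1, 0102, Y#) ⊢ (s1, 102, B#) ⊢ (s0, 02, #) ⊢ (s0, 2, Y#) ⊢ (s1, ε, #) ⊢ (s1, ε, ε)
All input consumed and the stack is empty.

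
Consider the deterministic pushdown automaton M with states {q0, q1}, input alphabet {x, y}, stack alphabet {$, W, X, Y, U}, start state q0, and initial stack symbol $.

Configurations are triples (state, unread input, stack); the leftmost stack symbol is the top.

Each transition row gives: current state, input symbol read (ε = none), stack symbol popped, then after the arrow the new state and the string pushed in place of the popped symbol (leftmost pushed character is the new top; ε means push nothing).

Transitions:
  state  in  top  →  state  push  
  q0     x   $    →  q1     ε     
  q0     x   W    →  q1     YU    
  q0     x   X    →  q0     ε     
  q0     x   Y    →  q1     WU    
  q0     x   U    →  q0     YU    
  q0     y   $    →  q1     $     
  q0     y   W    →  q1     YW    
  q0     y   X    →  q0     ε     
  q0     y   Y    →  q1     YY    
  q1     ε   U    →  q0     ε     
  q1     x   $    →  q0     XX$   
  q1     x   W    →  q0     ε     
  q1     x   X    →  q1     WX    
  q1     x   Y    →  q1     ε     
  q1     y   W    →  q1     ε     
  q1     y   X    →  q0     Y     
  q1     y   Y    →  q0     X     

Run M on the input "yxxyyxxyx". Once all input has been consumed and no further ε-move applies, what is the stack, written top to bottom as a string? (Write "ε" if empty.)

(q0, yxxyyxxyx, $) ⊢ (q1, xxyyxxyx, $) ⊢ (q0, xyyxxyx, XX$) ⊢ (q0, yyxxyx, X$) ⊢ (q0, yxxyx, $) ⊢ (q1, xxyx, $) ⊢ (q0, xyx, XX$) ⊢ (q0, yx, X$) ⊢ (q0, x, $) ⊢ (q1, ε, ε)
All input consumed in state q1 with stack ε.

ε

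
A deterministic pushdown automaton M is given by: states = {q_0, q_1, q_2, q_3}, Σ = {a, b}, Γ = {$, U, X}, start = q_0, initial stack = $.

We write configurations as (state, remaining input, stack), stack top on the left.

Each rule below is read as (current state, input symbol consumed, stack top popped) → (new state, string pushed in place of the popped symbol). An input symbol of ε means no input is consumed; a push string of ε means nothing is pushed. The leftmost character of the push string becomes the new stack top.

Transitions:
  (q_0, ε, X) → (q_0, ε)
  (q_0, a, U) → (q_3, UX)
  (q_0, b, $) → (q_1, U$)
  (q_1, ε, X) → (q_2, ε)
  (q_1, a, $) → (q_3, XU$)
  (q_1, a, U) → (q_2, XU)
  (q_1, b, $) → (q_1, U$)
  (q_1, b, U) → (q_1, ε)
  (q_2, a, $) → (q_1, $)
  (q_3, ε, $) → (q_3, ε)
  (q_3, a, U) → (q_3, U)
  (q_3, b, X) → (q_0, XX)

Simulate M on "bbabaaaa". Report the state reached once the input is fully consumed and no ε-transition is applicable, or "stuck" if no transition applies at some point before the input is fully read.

(q_0, bbabaaaa, $)
  read b, top $: go to q_1, push U$ → (q_1, babaaaa, U$)
  read b, top U: go to q_1, push ε → (q_1, abaaaa, $)
  read a, top $: go to q_3, push XU$ → (q_3, baaaa, XU$)
  read b, top X: go to q_0, push XX → (q_0, aaaa, XXU$)
  ε-move, top X: go to q_0, push ε → (q_0, aaaa, XU$)
  ε-move, top X: go to q_0, push ε → (q_0, aaaa, U$)
  read a, top U: go to q_3, push UX → (q_3, aaa, UX$)
  read a, top U: go to q_3, push U → (q_3, aa, UX$)
  read a, top U: go to q_3, push U → (q_3, a, UX$)
  read a, top U: go to q_3, push U → (q_3, ε, UX$)
All input consumed; M is in state q_3.

q_3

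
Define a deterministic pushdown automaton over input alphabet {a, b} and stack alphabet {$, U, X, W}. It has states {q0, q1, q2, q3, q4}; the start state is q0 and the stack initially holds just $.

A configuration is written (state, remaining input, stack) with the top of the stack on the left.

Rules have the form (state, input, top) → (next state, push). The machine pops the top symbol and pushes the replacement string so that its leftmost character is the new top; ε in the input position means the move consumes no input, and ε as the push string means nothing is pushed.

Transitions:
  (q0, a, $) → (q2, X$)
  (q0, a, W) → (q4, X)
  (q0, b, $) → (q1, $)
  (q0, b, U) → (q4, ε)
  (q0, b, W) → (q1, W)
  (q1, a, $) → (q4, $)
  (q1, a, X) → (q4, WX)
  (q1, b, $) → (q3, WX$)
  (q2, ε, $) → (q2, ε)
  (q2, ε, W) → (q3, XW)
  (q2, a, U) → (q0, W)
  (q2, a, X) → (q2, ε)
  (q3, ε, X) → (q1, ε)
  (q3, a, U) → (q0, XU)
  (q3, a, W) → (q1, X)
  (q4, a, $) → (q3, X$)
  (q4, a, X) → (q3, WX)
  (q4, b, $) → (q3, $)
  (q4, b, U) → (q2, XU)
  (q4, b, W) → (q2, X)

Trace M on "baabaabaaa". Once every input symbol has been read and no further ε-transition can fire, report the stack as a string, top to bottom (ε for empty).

ε

(q0, baabaabaaa, $)
  read b, top $: go to q1, push $ → (q1, aabaabaaa, $)
  read a, top $: go to q4, push $ → (q4, abaabaaa, $)
  read a, top $: go to q3, push X$ → (q3, baabaaa, X$)
  ε-move, top X: go to q1, push ε → (q1, baabaaa, $)
  read b, top $: go to q3, push WX$ → (q3, aabaaa, WX$)
  read a, top W: go to q1, push X → (q1, abaaa, XX$)
  read a, top X: go to q4, push WX → (q4, baaa, WXX$)
  read b, top W: go to q2, push X → (q2, aaa, XXX$)
  read a, top X: go to q2, push ε → (q2, aa, XX$)
  read a, top X: go to q2, push ε → (q2, a, X$)
  read a, top X: go to q2, push ε → (q2, ε, $)
  ε-move, top $: go to q2, push ε → (q2, ε, ε)
All input consumed in state q2 with stack ε.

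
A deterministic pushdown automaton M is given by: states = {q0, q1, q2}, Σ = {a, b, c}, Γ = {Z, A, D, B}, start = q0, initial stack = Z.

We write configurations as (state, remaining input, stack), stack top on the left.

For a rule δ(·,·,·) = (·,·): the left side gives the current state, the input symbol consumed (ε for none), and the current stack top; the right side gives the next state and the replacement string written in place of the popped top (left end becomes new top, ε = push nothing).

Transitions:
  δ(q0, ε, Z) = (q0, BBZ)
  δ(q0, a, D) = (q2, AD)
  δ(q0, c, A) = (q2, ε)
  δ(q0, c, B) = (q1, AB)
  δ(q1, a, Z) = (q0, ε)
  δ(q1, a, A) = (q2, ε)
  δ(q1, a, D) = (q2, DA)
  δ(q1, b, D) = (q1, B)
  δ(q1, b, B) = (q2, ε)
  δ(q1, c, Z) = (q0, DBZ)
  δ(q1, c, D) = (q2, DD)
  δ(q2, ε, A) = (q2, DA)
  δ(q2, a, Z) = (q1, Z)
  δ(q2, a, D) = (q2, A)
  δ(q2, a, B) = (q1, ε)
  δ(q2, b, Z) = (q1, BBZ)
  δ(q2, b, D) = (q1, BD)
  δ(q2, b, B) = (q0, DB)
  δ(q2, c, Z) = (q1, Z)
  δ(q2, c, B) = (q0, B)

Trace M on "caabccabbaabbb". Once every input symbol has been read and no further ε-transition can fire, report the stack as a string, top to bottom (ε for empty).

(q0, caabccabbaabbb, Z) ⊢ (q0, caabccabbaabbb, BBZ) ⊢ (q1, aabccabbaabbb, ABBZ) ⊢ (q2, abccabbaabbb, BBZ) ⊢ (q1, bccabbaabbb, BZ) ⊢ (q2, ccabbaabbb, Z) ⊢ (q1, cabbaabbb, Z) ⊢ (q0, abbaabbb, DBZ) ⊢ (q2, bbaabbb, ADBZ) ⊢ (q2, bbaabbb, DADBZ) ⊢ (q1, baabbb, BDADBZ) ⊢ (q2, aabbb, DADBZ) ⊢ (q2, abbb, AADBZ) ⊢ (q2, abbb, DAADBZ) ⊢ (q2, bbb, AAADBZ) ⊢ (q2, bbb, DAAADBZ) ⊢ (q1, bb, BDAAADBZ) ⊢ (q2, b, DAAADBZ) ⊢ (q1, ε, BDAAADBZ)
All input consumed in state q1 with stack BDAAADBZ.

BDAAADBZ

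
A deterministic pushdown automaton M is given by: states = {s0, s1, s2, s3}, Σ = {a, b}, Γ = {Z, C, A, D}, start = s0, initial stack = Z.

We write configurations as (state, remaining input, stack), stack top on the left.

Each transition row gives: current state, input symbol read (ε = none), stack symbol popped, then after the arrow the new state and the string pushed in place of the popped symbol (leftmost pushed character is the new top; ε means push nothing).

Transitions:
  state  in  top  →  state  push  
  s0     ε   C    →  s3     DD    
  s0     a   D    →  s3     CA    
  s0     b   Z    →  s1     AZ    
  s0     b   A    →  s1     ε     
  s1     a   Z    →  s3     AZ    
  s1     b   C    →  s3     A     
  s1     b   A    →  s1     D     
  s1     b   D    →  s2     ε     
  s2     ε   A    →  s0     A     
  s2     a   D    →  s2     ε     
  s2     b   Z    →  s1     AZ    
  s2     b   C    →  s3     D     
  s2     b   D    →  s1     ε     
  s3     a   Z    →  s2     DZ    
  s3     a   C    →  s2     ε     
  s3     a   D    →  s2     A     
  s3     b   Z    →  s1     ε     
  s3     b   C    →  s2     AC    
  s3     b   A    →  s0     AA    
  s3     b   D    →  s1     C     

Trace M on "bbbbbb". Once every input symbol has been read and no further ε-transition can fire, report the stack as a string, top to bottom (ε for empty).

(s0, bbbbbb, Z)
  read b, top Z: go to s1, push AZ → (s1, bbbbb, AZ)
  read b, top A: go to s1, push D → (s1, bbbb, DZ)
  read b, top D: go to s2, push ε → (s2, bbb, Z)
  read b, top Z: go to s1, push AZ → (s1, bb, AZ)
  read b, top A: go to s1, push D → (s1, b, DZ)
  read b, top D: go to s2, push ε → (s2, ε, Z)
All input consumed in state s2 with stack Z.

Z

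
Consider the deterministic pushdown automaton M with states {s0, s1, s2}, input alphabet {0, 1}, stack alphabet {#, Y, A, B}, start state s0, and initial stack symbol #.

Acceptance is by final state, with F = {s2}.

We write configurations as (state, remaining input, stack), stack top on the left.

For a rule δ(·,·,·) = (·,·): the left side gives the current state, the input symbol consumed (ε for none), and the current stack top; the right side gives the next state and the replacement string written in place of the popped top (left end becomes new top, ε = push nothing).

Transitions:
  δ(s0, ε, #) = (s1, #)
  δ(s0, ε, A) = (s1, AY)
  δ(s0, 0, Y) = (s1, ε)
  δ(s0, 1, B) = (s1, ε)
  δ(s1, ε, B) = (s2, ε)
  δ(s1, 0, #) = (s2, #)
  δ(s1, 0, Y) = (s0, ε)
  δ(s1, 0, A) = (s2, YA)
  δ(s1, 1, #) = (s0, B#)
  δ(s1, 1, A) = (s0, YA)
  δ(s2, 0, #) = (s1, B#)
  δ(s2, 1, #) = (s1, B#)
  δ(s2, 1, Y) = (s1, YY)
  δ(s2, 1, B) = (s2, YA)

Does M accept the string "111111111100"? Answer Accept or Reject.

(s0, 111111111100, #) ⊢ (s1, 111111111100, #) ⊢ (s0, 11111111100, B#) ⊢ (s1, 1111111100, #) ⊢ (s0, 111111100, B#) ⊢ (s1, 11111100, #) ⊢ (s0, 1111100, B#) ⊢ (s1, 111100, #) ⊢ (s0, 11100, B#) ⊢ (s1, 1100, #) ⊢ (s0, 100, B#) ⊢ (s1, 00, #) ⊢ (s2, 0, #) ⊢ (s1, ε, B#) ⊢ (s2, ε, #)
All input consumed; state s2 ∈ F.

Accept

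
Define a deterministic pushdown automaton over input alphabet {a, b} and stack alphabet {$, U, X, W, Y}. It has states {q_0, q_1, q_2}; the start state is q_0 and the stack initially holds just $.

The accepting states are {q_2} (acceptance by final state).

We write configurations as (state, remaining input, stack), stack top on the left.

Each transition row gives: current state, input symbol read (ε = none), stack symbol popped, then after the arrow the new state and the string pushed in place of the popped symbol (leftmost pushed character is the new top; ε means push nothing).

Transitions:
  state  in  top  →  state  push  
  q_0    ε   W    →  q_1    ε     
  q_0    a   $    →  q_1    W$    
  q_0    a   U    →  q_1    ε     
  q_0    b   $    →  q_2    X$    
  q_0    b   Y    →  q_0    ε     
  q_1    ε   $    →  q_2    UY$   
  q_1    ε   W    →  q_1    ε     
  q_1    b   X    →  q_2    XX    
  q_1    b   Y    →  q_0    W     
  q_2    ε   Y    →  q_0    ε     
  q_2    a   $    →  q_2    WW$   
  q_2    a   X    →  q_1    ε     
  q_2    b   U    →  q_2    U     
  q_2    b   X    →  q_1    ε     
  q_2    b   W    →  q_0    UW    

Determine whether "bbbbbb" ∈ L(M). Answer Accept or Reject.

(q_0, bbbbbb, $)
  read b, top $: go to q_2, push X$ → (q_2, bbbbb, X$)
  read b, top X: go to q_1, push ε → (q_1, bbbb, $)
  ε-move, top $: go to q_2, push UY$ → (q_2, bbbb, UY$)
  read b, top U: go to q_2, push U → (q_2, bbb, UY$)
  read b, top U: go to q_2, push U → (q_2, bb, UY$)
  read b, top U: go to q_2, push U → (q_2, b, UY$)
  read b, top U: go to q_2, push U → (q_2, ε, UY$)
All input consumed; state q_2 ∈ F.

Accept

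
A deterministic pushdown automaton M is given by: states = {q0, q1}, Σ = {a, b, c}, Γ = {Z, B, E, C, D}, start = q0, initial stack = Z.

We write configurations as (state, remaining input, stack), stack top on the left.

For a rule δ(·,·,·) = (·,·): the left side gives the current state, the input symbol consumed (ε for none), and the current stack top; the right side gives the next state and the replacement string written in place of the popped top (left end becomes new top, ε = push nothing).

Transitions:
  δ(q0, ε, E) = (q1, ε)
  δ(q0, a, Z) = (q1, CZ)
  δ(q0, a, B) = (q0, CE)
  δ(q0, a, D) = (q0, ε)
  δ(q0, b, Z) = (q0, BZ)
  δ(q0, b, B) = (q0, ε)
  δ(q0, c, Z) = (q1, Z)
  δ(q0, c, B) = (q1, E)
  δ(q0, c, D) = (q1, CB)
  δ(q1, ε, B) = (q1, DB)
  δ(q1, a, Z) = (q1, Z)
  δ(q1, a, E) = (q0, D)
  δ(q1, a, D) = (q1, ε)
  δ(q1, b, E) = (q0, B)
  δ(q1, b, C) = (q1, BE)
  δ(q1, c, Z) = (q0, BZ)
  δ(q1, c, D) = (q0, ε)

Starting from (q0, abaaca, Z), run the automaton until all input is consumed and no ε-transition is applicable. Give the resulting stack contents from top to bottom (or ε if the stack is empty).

CEEZ

(q0, abaaca, Z) ⊢ (q1, baaca, CZ) ⊢ (q1, aaca, BEZ) ⊢ (q1, aaca, DBEZ) ⊢ (q1, aca, BEZ) ⊢ (q1, aca, DBEZ) ⊢ (q1, ca, BEZ) ⊢ (q1, ca, DBEZ) ⊢ (q0, a, BEZ) ⊢ (q0, ε, CEEZ)
All input consumed in state q0 with stack CEEZ.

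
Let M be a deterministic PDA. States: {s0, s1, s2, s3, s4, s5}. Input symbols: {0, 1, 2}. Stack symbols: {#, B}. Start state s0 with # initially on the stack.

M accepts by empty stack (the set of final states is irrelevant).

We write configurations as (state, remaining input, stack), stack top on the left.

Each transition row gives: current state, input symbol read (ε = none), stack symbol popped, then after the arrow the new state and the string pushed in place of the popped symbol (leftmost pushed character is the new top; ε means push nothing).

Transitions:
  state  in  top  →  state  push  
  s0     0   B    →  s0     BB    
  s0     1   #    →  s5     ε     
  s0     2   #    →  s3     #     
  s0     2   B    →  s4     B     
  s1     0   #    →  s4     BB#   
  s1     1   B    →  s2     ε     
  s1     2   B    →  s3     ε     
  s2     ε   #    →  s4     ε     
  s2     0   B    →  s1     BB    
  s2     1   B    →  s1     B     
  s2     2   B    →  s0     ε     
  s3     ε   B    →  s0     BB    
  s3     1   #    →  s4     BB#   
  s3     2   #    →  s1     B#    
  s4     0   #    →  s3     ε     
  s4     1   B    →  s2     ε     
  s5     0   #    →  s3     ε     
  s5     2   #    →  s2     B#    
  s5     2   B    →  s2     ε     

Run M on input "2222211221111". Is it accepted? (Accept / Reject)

Accept

(s0, 2222211221111, #)
  read 2, top #: go to s3, push # → (s3, 222211221111, #)
  read 2, top #: go to s1, push B# → (s1, 22211221111, B#)
  read 2, top B: go to s3, push ε → (s3, 2211221111, #)
  read 2, top #: go to s1, push B# → (s1, 211221111, B#)
  read 2, top B: go to s3, push ε → (s3, 11221111, #)
  read 1, top #: go to s4, push BB# → (s4, 1221111, BB#)
  read 1, top B: go to s2, push ε → (s2, 221111, B#)
  read 2, top B: go to s0, push ε → (s0, 21111, #)
  read 2, top #: go to s3, push # → (s3, 1111, #)
  read 1, top #: go to s4, push BB# → (s4, 111, BB#)
  read 1, top B: go to s2, push ε → (s2, 11, B#)
  read 1, top B: go to s1, push B → (s1, 1, B#)
  read 1, top B: go to s2, push ε → (s2, ε, #)
  ε-move, top #: go to s4, push ε → (s4, ε, ε)
All input consumed and the stack is empty.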